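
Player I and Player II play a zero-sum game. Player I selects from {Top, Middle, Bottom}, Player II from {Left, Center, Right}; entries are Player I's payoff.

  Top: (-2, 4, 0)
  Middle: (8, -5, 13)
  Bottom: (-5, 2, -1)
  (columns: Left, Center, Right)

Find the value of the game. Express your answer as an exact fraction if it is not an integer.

22/19

Row minima: Top → -2, Middle → -5, Bottom → -5; maximin = -2.
Column maxima: Left → 8, Center → 4, Right → 13; minimax = 4.
-2 ≠ 4, so there is no saddle point; optimal play is mixed.
Bottom is strictly dominated by Top, so Player I never plays it.
Right is strictly dominated by Left (it gives Player I strictly more in every row), so Player II never plays it.
On the remaining 2×2 (Top, Middle vs Left, Center):
Let Player I play Top with probability p. Expected payoff against Left: (-2)p + 8(1−p) = −10p + 8; against Center: 4p + (-5)(1−p) = 9p − 5.
Setting these equal: −10p + 8 = 9p − 5 ⇒ −19p = -13 ⇒ p = 13/19, and the value is (-10)·(13/19) + 8 = 22/19.
For Player II: with q = P(Left), equating Top's and Middle's payoffs gives −6q + 4 = 13q − 5 ⇒ q = 9/19.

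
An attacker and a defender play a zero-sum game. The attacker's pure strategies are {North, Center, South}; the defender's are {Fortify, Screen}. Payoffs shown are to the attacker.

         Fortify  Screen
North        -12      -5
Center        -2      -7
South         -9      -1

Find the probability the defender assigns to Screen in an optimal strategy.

Row minima: North → -12, Center → -7, South → -9; maximin = -7.
Column maxima: Fortify → -2, Screen → -1; minimax = -2.
-7 ≠ -2, so there is no saddle point; optimal play is mixed.
North is strictly dominated by South, so the attacker never plays it.
On the remaining 2×2 (Center, South vs Fortify, Screen):
Let the attacker play Center with probability p. Expected payoff against Fortify: (-2)p + (-9)(1−p) = 7p − 9; against Screen: (-7)p + (-1)(1−p) = −6p − 1.
Setting these equal: 7p − 9 = −6p − 1 ⇒ 13p = 8 ⇒ p = 8/13, and the value is (7)·(8/13) − 9 = -61/13.
For the defender: with q = P(Fortify), equating Center's and South's payoffs gives 5q − 7 = −8q − 1 ⇒ q = 6/13.

7/13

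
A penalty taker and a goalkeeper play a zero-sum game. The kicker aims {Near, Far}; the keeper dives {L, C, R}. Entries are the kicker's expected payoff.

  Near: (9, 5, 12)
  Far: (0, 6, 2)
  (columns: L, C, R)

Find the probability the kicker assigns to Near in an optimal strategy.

3/5

Row minima: Near → 5, Far → 0; maximin = 5.
Column maxima: L → 9, C → 6, R → 12; minimax = 6.
5 ≠ 6, so there is no saddle point; optimal play is mixed.
R is strictly dominated by L (it gives the kicker strictly more in every row), so the keeper never plays it.
On the remaining 2×2 (Near, Far vs L, C):
Let the kicker play Near with probability p. Expected payoff against L: 9p + 0(1−p) = 9p; against C: 5p + 6(1−p) = −p + 6.
Setting these equal: 9p = −p + 6 ⇒ 10p = 6 ⇒ p = 3/5, and the value is (9)·(3/5) = 27/5.
For the keeper: with q = P(L), equating Near's and Far's payoffs gives 4q + 5 = −6q + 6 ⇒ q = 1/10.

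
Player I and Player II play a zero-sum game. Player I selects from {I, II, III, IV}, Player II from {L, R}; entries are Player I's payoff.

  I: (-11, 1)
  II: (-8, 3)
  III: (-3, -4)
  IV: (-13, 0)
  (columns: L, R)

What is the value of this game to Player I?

-41/12

Row minima: I → -11, II → -8, III → -4, IV → -13; maximin = -4.
Column maxima: L → -3, R → 3; minimax = -3.
-4 ≠ -3, so there is no saddle point; optimal play is mixed.
I is strictly dominated by II, so Player I never plays it.
IV is strictly dominated by II, so Player I never plays it.
On the remaining 2×2 (II, III vs L, R):
Let Player I play II with probability p. Expected payoff against L: (-8)p + (-3)(1−p) = −5p − 3; against R: 3p + (-4)(1−p) = 7p − 4.
Setting these equal: −5p − 3 = 7p − 4 ⇒ −12p = -1 ⇒ p = 1/12, and the value is (-5)·(1/12) − 3 = -41/12.
For Player II: with q = P(L), equating II's and III's payoffs gives −11q + 3 = q − 4 ⇒ q = 7/12.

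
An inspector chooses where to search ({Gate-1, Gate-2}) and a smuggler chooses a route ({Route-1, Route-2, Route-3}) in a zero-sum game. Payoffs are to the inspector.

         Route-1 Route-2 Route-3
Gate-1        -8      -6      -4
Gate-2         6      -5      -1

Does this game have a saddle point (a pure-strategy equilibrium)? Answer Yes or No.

Yes

Row minima: Gate-1 → -8, Gate-2 → -5; maximin = -5.
Column maxima: Route-1 → 6, Route-2 → -5, Route-3 → -1; minimax = -5.
maximin = minimax = -5, so a saddle point exists.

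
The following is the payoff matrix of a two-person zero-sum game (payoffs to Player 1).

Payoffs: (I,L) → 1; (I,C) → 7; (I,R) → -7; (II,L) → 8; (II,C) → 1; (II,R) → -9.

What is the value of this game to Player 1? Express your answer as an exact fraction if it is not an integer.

-7

Row minima: I → -7, II → -9; maximin = -7.
Column maxima: L → 8, C → 7, R → -7; minimax = -7.
Since maximin = minimax = -7, there is a saddle point and the value is -7.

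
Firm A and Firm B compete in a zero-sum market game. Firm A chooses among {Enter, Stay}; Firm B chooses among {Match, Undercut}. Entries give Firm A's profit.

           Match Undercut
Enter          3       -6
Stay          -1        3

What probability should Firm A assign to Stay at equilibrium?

9/13

Row minima: Enter → -6, Stay → -1; maximin = -1.
Column maxima: Match → 3, Undercut → 3; minimax = 3.
-1 ≠ 3, so there is no saddle point; optimal play is mixed.
Let Firm A play Enter with probability p. Expected payoff against Match: 3p + (-1)(1−p) = 4p − 1; against Undercut: (-6)p + 3(1−p) = −9p + 3.
Setting these equal: 4p − 1 = −9p + 3 ⇒ 13p = 4 ⇒ p = 4/13, and the value is (4)·(4/13) − 1 = 3/13.
For Firm B: with q = P(Match), equating Enter's and Stay's payoffs gives 9q − 6 = −4q + 3 ⇒ q = 9/13.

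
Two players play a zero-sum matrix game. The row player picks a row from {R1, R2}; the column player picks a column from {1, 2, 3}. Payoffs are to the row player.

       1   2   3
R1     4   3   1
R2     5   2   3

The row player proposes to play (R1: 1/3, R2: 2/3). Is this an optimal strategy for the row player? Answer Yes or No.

Yes

Against 1 this mix gives (1/3)·4 + (2/3)·5 = 14/3.
Against 2 this mix gives (1/3)·3 + (2/3)·2 = 7/3.
Against 3 this mix gives (1/3)·1 + (2/3)·3 = 7/3.
All of the column player's active replies (2, 3) yield 7/3, and no column does worse for the row player. The mix makes the column player indifferent and guarantees 7/3, so it is optimal.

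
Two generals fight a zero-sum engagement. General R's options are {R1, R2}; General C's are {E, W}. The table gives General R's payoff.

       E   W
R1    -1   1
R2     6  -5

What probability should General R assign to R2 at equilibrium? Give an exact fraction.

2/13

Row minima: R1 → -1, R2 → -5; maximin = -1.
Column maxima: E → 6, W → 1; minimax = 1.
-1 ≠ 1, so there is no saddle point; optimal play is mixed.
Let General R play R1 with probability p. Expected payoff against E: (-1)p + 6(1−p) = −7p + 6; against W: 1p + (-5)(1−p) = 6p − 5.
Setting these equal: −7p + 6 = 6p − 5 ⇒ −13p = -11 ⇒ p = 11/13, and the value is (-7)·(11/13) + 6 = 1/13.
For General C: with q = P(E), equating R1's and R2's payoffs gives −2q + 1 = 11q − 5 ⇒ q = 6/13.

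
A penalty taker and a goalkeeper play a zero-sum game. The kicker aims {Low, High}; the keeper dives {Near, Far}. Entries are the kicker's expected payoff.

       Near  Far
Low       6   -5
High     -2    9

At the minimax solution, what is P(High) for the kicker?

1/2

Row minima: Low → -5, High → -2; maximin = -2.
Column maxima: Near → 6, Far → 9; minimax = 6.
-2 ≠ 6, so there is no saddle point; optimal play is mixed.
Let the kicker play Low with probability p. Expected payoff against Near: 6p + (-2)(1−p) = 8p − 2; against Far: (-5)p + 9(1−p) = −14p + 9.
Setting these equal: 8p − 2 = −14p + 9 ⇒ 22p = 11 ⇒ p = 1/2, and the value is (8)·(1/2) − 2 = 2.
For the keeper: with q = P(Near), equating Low's and High's payoffs gives 11q − 5 = −11q + 9 ⇒ q = 7/11.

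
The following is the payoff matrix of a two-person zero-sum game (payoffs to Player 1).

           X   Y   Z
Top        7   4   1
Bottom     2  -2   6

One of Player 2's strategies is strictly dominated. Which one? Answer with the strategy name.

X

Y holds Player 1's payoff strictly below X in every row: 4 < 7, -2 < 2.
So X is strictly dominated for Player 2.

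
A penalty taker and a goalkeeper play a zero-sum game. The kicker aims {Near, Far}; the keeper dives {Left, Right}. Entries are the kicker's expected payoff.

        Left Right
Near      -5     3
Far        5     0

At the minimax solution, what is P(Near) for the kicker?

5/13

Row minima: Near → -5, Far → 0; maximin = 0.
Column maxima: Left → 5, Right → 3; minimax = 3.
0 ≠ 3, so there is no saddle point; optimal play is mixed.
Let the kicker play Near with probability p. Expected payoff against Left: (-5)p + 5(1−p) = −10p + 5; against Right: 3p + 0(1−p) = 3p.
Setting these equal: −10p + 5 = 3p ⇒ −13p = -5 ⇒ p = 5/13, and the value is (-10)·(5/13) + 5 = 15/13.
For the keeper: with q = P(Left), equating Near's and Far's payoffs gives −8q + 3 = 5q ⇒ q = 3/13.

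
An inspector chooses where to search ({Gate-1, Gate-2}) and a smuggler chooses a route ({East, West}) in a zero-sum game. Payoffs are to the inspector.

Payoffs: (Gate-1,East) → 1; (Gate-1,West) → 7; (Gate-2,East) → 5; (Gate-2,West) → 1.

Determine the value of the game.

Row minima: Gate-1 → 1, Gate-2 → 1; maximin = 1.
Column maxima: East → 5, West → 7; minimax = 5.
1 ≠ 5, so there is no saddle point; optimal play is mixed.
Let the inspector play Gate-1 with probability p. Expected payoff against East: 1p + 5(1−p) = −4p + 5; against West: 7p + 1(1−p) = 6p + 1.
Setting these equal: −4p + 5 = 6p + 1 ⇒ −10p = -4 ⇒ p = 2/5, and the value is (-4)·(2/5) + 5 = 17/5.
For the smuggler: with q = P(East), equating Gate-1's and Gate-2's payoffs gives −6q + 7 = 4q + 1 ⇒ q = 3/5.

17/5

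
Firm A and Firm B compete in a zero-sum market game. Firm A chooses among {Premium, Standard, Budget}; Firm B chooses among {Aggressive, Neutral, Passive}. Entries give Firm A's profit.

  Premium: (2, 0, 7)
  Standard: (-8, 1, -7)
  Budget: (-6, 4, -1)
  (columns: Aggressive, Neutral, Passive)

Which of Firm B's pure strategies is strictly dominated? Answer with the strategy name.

Passive

Aggressive holds Firm A's payoff strictly below Passive in every row: 2 < 7, -8 < -7, -6 < -1.
So Passive is strictly dominated for Firm B.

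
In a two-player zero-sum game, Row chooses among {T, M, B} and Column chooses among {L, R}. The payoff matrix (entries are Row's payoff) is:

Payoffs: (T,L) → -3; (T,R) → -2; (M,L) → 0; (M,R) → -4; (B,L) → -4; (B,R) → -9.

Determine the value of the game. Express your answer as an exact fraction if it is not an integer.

-12/5

Row minima: T → -3, M → -4, B → -9; maximin = -3.
Column maxima: L → 0, R → -2; minimax = -2.
-3 ≠ -2, so there is no saddle point; optimal play is mixed.
B is strictly dominated by T, so Row never plays it.
On the remaining 2×2 (T, M vs L, R):
Let Row play T with probability p. Expected payoff against L: (-3)p + 0(1−p) = −3p; against R: (-2)p + (-4)(1−p) = 2p − 4.
Setting these equal: −3p = 2p − 4 ⇒ −5p = -4 ⇒ p = 4/5, and the value is (-3)·(4/5) = -12/5.
For Column: with q = P(L), equating T's and M's payoffs gives −q − 2 = 4q − 4 ⇒ q = 2/5.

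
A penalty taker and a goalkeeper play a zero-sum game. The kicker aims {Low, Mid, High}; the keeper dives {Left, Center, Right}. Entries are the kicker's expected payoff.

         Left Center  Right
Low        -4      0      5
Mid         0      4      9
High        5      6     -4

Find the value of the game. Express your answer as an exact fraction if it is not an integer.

5/2

Row minima: Low → -4, Mid → 0, High → -4; maximin = 0.
Column maxima: Left → 5, Center → 6, Right → 9; minimax = 5.
0 ≠ 5, so there is no saddle point; optimal play is mixed.
Low is strictly dominated by Mid, so the kicker never plays it.
Center is strictly dominated by Left (it gives the kicker strictly more in every row), so the keeper never plays it.
On the remaining 2×2 (Mid, High vs Left, Right):
Let the kicker play Mid with probability p. Expected payoff against Left: 0p + 5(1−p) = −5p + 5; against Right: 9p + (-4)(1−p) = 13p − 4.
Setting these equal: −5p + 5 = 13p − 4 ⇒ −18p = -9 ⇒ p = 1/2, and the value is (-5)·(1/2) + 5 = 5/2.
For the keeper: with q = P(Left), equating Mid's and High's payoffs gives −9q + 9 = 9q − 4 ⇒ q = 13/18.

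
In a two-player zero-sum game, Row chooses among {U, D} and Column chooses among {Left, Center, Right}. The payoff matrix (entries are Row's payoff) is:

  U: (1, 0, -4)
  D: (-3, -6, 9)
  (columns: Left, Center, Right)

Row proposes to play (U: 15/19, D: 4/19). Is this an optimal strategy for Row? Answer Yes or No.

Yes

Against Left this mix gives (15/19)·1 + (4/19)·(-3) = 3/19.
Against Center this mix gives (15/19)·0 + (4/19)·(-6) = -24/19.
Against Right this mix gives (15/19)·(-4) + (4/19)·9 = -24/19.
All of Column's active replies (Center, Right) yield -24/19, and no column does worse for Row. The mix makes Column indifferent and guarantees -24/19, so it is optimal.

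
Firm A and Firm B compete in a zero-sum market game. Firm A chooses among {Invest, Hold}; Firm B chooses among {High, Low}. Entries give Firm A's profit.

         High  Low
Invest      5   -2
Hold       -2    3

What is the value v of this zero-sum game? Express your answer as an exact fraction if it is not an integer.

11/12

Row minima: Invest → -2, Hold → -2; maximin = -2.
Column maxima: High → 5, Low → 3; minimax = 3.
-2 ≠ 3, so there is no saddle point; optimal play is mixed.
Let Firm A play Invest with probability p. Expected payoff against High: 5p + (-2)(1−p) = 7p − 2; against Low: (-2)p + 3(1−p) = −5p + 3.
Setting these equal: 7p − 2 = −5p + 3 ⇒ 12p = 5 ⇒ p = 5/12, and the value is (7)·(5/12) − 2 = 11/12.
For Firm B: with q = P(High), equating Invest's and Hold's payoffs gives 7q − 2 = −5q + 3 ⇒ q = 5/12.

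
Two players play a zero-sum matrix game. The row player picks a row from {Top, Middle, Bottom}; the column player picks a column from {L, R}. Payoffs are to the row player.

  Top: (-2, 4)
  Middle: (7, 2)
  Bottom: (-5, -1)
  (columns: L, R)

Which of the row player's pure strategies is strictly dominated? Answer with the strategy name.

Top gives a strictly higher payoff than Bottom against every column: -2 > -5, 4 > -1.
So Bottom is strictly dominated and the row player never plays it.

Bottom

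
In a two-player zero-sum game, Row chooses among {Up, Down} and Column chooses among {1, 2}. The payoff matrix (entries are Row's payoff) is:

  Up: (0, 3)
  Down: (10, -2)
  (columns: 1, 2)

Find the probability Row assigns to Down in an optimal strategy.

Row minima: Up → 0, Down → -2; maximin = 0.
Column maxima: 1 → 10, 2 → 3; minimax = 3.
0 ≠ 3, so there is no saddle point; optimal play is mixed.
Let Row play Up with probability p. Expected payoff against 1: 0p + 10(1−p) = −10p + 10; against 2: 3p + (-2)(1−p) = 5p − 2.
Setting these equal: −10p + 10 = 5p − 2 ⇒ −15p = -12 ⇒ p = 4/5, and the value is (-10)·(4/5) + 10 = 2.
For Column: with q = P(1), equating Up's and Down's payoffs gives −3q + 3 = 12q − 2 ⇒ q = 1/3.

1/5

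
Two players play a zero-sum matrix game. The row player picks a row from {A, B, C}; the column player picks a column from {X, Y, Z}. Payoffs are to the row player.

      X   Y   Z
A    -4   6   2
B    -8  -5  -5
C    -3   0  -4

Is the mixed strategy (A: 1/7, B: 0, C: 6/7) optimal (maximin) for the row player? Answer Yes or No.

Yes

Against X this mix gives (1/7)·(-4) + (6/7)·(-3) = -22/7.
Against Y this mix gives (1/7)·6 + (6/7)·0 = 6/7.
Against Z this mix gives (1/7)·2 + (6/7)·(-4) = -22/7.
All of the column player's active replies (X, Z) yield -22/7, and no column does worse for the row player. The mix makes the column player indifferent and guarantees -22/7, so it is optimal.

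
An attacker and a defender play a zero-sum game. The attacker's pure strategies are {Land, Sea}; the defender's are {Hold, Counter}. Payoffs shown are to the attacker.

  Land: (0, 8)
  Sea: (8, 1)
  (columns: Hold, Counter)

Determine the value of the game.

Row minima: Land → 0, Sea → 1; maximin = 1.
Column maxima: Hold → 8, Counter → 8; minimax = 8.
1 ≠ 8, so there is no saddle point; optimal play is mixed.
Let the attacker play Land with probability p. Expected payoff against Hold: 0p + 8(1−p) = −8p + 8; against Counter: 8p + 1(1−p) = 7p + 1.
Setting these equal: −8p + 8 = 7p + 1 ⇒ −15p = -7 ⇒ p = 7/15, and the value is (-8)·(7/15) + 8 = 64/15.
For the defender: with q = P(Hold), equating Land's and Sea's payoffs gives −8q + 8 = 7q + 1 ⇒ q = 7/15.

64/15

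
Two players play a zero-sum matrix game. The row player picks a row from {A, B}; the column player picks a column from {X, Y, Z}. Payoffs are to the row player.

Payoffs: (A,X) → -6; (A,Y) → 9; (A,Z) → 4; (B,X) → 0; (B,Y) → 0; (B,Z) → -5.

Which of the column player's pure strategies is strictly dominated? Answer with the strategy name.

Z holds the row player's payoff strictly below Y in every row: 4 < 9, -5 < 0.
So Y is strictly dominated for the column player.

Y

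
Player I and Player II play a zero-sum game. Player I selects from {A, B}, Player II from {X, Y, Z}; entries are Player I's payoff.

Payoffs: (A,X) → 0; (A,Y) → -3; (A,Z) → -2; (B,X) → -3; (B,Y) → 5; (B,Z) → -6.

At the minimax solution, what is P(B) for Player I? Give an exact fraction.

1/12

Row minima: A → -3, B → -6; maximin = -3.
Column maxima: X → 0, Y → 5, Z → -2; minimax = -2.
-3 ≠ -2, so there is no saddle point; optimal play is mixed.
X is strictly dominated by Z (it gives Player I strictly more in every row), so Player II never plays it.
On the remaining 2×2 (A, B vs Y, Z):
Let Player I play A with probability p. Expected payoff against Y: (-3)p + 5(1−p) = −8p + 5; against Z: (-2)p + (-6)(1−p) = 4p − 6.
Setting these equal: −8p + 5 = 4p − 6 ⇒ −12p = -11 ⇒ p = 11/12, and the value is (-8)·(11/12) + 5 = -7/3.
For Player II: with q = P(Y), equating A's and B's payoffs gives −q − 2 = 11q − 6 ⇒ q = 1/3.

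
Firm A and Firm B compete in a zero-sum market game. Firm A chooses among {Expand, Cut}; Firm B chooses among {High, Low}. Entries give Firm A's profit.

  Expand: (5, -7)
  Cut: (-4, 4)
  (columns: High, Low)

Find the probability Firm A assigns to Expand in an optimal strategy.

2/5

Row minima: Expand → -7, Cut → -4; maximin = -4.
Column maxima: High → 5, Low → 4; minimax = 4.
-4 ≠ 4, so there is no saddle point; optimal play is mixed.
Let Firm A play Expand with probability p. Expected payoff against High: 5p + (-4)(1−p) = 9p − 4; against Low: (-7)p + 4(1−p) = −11p + 4.
Setting these equal: 9p − 4 = −11p + 4 ⇒ 20p = 8 ⇒ p = 2/5, and the value is (9)·(2/5) − 4 = -2/5.
For Firm B: with q = P(High), equating Expand's and Cut's payoffs gives 12q − 7 = −8q + 4 ⇒ q = 11/20.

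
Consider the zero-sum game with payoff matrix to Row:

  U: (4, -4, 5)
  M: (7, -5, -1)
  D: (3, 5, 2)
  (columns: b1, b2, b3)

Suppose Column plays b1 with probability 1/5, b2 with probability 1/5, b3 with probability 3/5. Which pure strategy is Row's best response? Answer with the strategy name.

U

Expected payoff of U: (1/5)·4 + (1/5)·(-4) + (3/5)·5 = 3.
Expected payoff of M: (1/5)·7 + (1/5)·(-5) + (3/5)·(-1) = -1/5.
Expected payoff of D: (1/5)·3 + (1/5)·5 + (3/5)·2 = 14/5.
The largest is 3, so Row's best response is U.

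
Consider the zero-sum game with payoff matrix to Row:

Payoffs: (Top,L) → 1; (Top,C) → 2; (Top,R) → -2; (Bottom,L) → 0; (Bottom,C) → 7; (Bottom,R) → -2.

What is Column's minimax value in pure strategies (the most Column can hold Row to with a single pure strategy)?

Column maxima: L → 1, C → 7, R → -2.
The smallest of these is -2.

-2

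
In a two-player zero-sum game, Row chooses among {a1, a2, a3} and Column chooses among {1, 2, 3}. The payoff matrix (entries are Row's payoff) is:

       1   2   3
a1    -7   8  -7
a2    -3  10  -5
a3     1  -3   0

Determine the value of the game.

Row minima: a1 → -7, a2 → -5, a3 → -3; maximin = -3.
Column maxima: 1 → 1, 2 → 10, 3 → 0; minimax = 0.
-3 ≠ 0, so there is no saddle point; optimal play is mixed.
a1 is strictly dominated by a2, so Row never plays it.
With a1 eliminated, 1 is strictly dominated by 3 (it gives Row strictly more in every remaining row), so Column never plays it.
On the remaining 2×2 (a2, a3 vs 2, 3):
Let Row play a2 with probability p. Expected payoff against 2: 10p + (-3)(1−p) = 13p − 3; against 3: (-5)p + 0(1−p) = −5p.
Setting these equal: 13p − 3 = −5p ⇒ 18p = 3 ⇒ p = 1/6, and the value is (13)·(1/6) − 3 = -5/6.
For Column: with q = P(2), equating a2's and a3's payoffs gives 15q − 5 = −3q ⇒ q = 5/18.

-5/6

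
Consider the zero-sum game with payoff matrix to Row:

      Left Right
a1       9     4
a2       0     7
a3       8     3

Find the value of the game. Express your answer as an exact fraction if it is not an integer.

21/4

Row minima: a1 → 4, a2 → 0, a3 → 3; maximin = 4.
Column maxima: Left → 9, Right → 7; minimax = 7.
4 ≠ 7, so there is no saddle point; optimal play is mixed.
a3 is strictly dominated by a1, so Row never plays it.
On the remaining 2×2 (a1, a2 vs Left, Right):
Let Row play a1 with probability p. Expected payoff against Left: 9p + 0(1−p) = 9p; against Right: 4p + 7(1−p) = −3p + 7.
Setting these equal: 9p = −3p + 7 ⇒ 12p = 7 ⇒ p = 7/12, and the value is (9)·(7/12) = 21/4.
For Column: with q = P(Left), equating a1's and a2's payoffs gives 5q + 4 = −7q + 7 ⇒ q = 1/4.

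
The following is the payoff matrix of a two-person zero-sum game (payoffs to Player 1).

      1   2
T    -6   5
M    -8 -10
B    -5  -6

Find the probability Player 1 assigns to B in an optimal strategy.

11/12

Row minima: T → -6, M → -10, B → -6; maximin = -6.
Column maxima: 1 → -5, 2 → 5; minimax = -5.
-6 ≠ -5, so there is no saddle point; optimal play is mixed.
M is strictly dominated by T, so Player 1 never plays it.
On the remaining 2×2 (T, B vs 1, 2):
Let Player 1 play T with probability p. Expected payoff against 1: (-6)p + (-5)(1−p) = −p − 5; against 2: 5p + (-6)(1−p) = 11p − 6.
Setting these equal: −p − 5 = 11p − 6 ⇒ −12p = -1 ⇒ p = 1/12, and the value is (-1)·(1/12) − 5 = -61/12.
For Player 2: with q = P(1), equating T's and B's payoffs gives −11q + 5 = q − 6 ⇒ q = 11/12.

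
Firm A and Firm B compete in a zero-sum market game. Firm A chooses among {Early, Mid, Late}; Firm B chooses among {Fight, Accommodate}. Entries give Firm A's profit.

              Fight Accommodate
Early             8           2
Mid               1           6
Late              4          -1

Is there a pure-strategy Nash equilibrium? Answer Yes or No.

Row minima: Early → 2, Mid → 1, Late → -1; maximin = 2.
Column maxima: Fight → 8, Accommodate → 6; minimax = 6.
2 ≠ 6, so no pure-strategy equilibrium exists.

No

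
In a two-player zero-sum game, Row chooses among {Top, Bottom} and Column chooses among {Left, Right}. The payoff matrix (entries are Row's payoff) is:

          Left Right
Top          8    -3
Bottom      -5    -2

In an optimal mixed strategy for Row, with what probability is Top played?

3/14

Row minima: Top → -3, Bottom → -5; maximin = -3.
Column maxima: Left → 8, Right → -2; minimax = -2.
-3 ≠ -2, so there is no saddle point; optimal play is mixed.
Let Row play Top with probability p. Expected payoff against Left: 8p + (-5)(1−p) = 13p − 5; against Right: (-3)p + (-2)(1−p) = −p − 2.
Setting these equal: 13p − 5 = −p − 2 ⇒ 14p = 3 ⇒ p = 3/14, and the value is (13)·(3/14) − 5 = -31/14.
For Column: with q = P(Left), equating Top's and Bottom's payoffs gives 11q − 3 = −3q − 2 ⇒ q = 1/14.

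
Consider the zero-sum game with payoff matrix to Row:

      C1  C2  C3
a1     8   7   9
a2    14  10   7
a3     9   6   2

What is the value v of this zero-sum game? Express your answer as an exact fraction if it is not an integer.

Row minima: a1 → 7, a2 → 7, a3 → 2; maximin = 7.
Column maxima: C1 → 14, C2 → 10, C3 → 9; minimax = 9.
7 ≠ 9, so there is no saddle point; optimal play is mixed.
a3 is strictly dominated by a2, so Row never plays it.
C1 is strictly dominated by C2 (it gives Row strictly more in every row), so Column never plays it.
On the remaining 2×2 (a1, a2 vs C2, C3):
Let Row play a1 with probability p. Expected payoff against C2: 7p + 10(1−p) = −3p + 10; against C3: 9p + 7(1−p) = 2p + 7.
Setting these equal: −3p + 10 = 2p + 7 ⇒ −5p = -3 ⇒ p = 3/5, and the value is (-3)·(3/5) + 10 = 41/5.
For Column: with q = P(C2), equating a1's and a2's payoffs gives −2q + 9 = 3q + 7 ⇒ q = 2/5.

41/5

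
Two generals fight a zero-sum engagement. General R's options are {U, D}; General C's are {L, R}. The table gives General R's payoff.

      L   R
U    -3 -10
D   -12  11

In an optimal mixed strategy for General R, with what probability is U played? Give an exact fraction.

23/30

Row minima: U → -10, D → -12; maximin = -10.
Column maxima: L → -3, R → 11; minimax = -3.
-10 ≠ -3, so there is no saddle point; optimal play is mixed.
Let General R play U with probability p. Expected payoff against L: (-3)p + (-12)(1−p) = 9p − 12; against R: (-10)p + 11(1−p) = −21p + 11.
Setting these equal: 9p − 12 = −21p + 11 ⇒ 30p = 23 ⇒ p = 23/30, and the value is (9)·(23/30) − 12 = -51/10.
For General C: with q = P(L), equating U's and D's payoffs gives 7q − 10 = −23q + 11 ⇒ q = 7/10.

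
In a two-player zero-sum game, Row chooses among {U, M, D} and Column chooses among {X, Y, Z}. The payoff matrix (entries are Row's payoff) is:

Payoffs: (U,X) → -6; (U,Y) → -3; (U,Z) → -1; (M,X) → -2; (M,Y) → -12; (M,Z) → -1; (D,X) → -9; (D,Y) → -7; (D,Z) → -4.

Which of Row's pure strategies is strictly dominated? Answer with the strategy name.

U gives a strictly higher payoff than D against every column: -6 > -9, -3 > -7, -1 > -4.
So D is strictly dominated and Row never plays it.

D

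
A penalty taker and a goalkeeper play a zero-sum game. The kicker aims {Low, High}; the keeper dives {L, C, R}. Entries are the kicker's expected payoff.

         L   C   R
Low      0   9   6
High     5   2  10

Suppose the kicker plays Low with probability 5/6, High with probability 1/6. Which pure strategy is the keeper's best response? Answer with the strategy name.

L

If the keeper plays L, the kicker's expected payoff is (5/6)·0 + (1/6)·5 = 5/6.
If the keeper plays C, the kicker's expected payoff is (5/6)·9 + (1/6)·2 = 47/6.
If the keeper plays R, the kicker's expected payoff is (5/6)·6 + (1/6)·10 = 20/3.
The keeper minimizes the kicker's payoff; the smallest is 5/6, so the best response is L.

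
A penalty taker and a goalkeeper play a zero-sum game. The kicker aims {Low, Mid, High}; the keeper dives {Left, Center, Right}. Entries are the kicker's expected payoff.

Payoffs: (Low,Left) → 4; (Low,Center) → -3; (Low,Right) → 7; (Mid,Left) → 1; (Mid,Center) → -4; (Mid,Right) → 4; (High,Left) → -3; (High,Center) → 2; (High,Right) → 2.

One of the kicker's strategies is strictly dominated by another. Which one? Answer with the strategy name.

Low gives a strictly higher payoff than Mid against every column: 4 > 1, -3 > -4, 7 > 4.
So Mid is strictly dominated and the kicker never plays it.

Mid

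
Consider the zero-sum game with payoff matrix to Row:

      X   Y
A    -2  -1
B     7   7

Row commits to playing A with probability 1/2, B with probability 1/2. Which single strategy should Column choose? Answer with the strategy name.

X

If Column plays X, Row's expected payoff is (1/2)·(-2) + (1/2)·7 = 5/2.
If Column plays Y, Row's expected payoff is (1/2)·(-1) + (1/2)·7 = 3.
Column minimizes Row's payoff; the smallest is 5/2, so the best response is X.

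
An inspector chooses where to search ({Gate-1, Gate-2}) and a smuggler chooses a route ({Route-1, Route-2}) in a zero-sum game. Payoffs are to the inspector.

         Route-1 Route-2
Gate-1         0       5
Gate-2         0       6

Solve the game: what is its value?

0

Row minima: Gate-1 → 0, Gate-2 → 0; maximin = 0.
Column maxima: Route-1 → 0, Route-2 → 6; minimax = 0.
Since maximin = minimax = 0, there is a saddle point and the value is 0.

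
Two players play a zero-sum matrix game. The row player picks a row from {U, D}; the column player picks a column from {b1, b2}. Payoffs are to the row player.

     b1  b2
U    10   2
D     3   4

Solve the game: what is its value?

Row minima: U → 2, D → 3; maximin = 3.
Column maxima: b1 → 10, b2 → 4; minimax = 4.
3 ≠ 4, so there is no saddle point; optimal play is mixed.
Let the row player play U with probability p. Expected payoff against b1: 10p + 3(1−p) = 7p + 3; against b2: 2p + 4(1−p) = −2p + 4.
Setting these equal: 7p + 3 = −2p + 4 ⇒ 9p = 1 ⇒ p = 1/9, and the value is (7)·(1/9) + 3 = 34/9.
For the column player: with q = P(b1), equating U's and D's payoffs gives 8q + 2 = −q + 4 ⇒ q = 2/9.

34/9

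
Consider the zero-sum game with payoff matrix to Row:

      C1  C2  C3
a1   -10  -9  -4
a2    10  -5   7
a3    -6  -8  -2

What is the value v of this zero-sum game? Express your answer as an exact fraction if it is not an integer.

Row minima: a1 → -10, a2 → -5, a3 → -8; maximin = -5.
Column maxima: C1 → 10, C2 → -5, C3 → 7; minimax = -5.
Since maximin = minimax = -5, there is a saddle point and the value is -5.

-5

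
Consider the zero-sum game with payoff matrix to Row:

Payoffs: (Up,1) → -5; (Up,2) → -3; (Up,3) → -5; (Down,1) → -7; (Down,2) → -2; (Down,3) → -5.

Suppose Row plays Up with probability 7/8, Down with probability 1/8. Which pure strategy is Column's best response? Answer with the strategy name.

1

If Column plays 1, Row's expected payoff is (7/8)·(-5) + (1/8)·(-7) = -21/4.
If Column plays 2, Row's expected payoff is (7/8)·(-3) + (1/8)·(-2) = -23/8.
If Column plays 3, Row's expected payoff is (7/8)·(-5) + (1/8)·(-5) = -5.
Column minimizes Row's payoff; the smallest is -21/4, so the best response is 1.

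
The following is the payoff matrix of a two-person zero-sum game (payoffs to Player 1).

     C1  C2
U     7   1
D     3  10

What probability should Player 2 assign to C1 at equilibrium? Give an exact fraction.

Row minima: U → 1, D → 3; maximin = 3.
Column maxima: C1 → 7, C2 → 10; minimax = 7.
3 ≠ 7, so there is no saddle point; optimal play is mixed.
Let Player 1 play U with probability p. Expected payoff against C1: 7p + 3(1−p) = 4p + 3; against C2: 1p + 10(1−p) = −9p + 10.
Setting these equal: 4p + 3 = −9p + 10 ⇒ 13p = 7 ⇒ p = 7/13, and the value is (4)·(7/13) + 3 = 67/13.
For Player 2: with q = P(C1), equating U's and D's payoffs gives 6q + 1 = −7q + 10 ⇒ q = 9/13.

9/13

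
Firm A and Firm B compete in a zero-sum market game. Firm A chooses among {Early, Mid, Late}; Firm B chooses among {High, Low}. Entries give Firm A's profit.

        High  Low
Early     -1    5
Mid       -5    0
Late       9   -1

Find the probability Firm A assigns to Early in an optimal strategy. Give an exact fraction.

5/8

Row minima: Early → -1, Mid → -5, Late → -1; maximin = -1.
Column maxima: High → 9, Low → 5; minimax = 5.
-1 ≠ 5, so there is no saddle point; optimal play is mixed.
Mid is strictly dominated by Early, so Firm A never plays it.
On the remaining 2×2 (Early, Late vs High, Low):
Let Firm A play Early with probability p. Expected payoff against High: (-1)p + 9(1−p) = −10p + 9; against Low: 5p + (-1)(1−p) = 6p − 1.
Setting these equal: −10p + 9 = 6p − 1 ⇒ −16p = -10 ⇒ p = 5/8, and the value is (-10)·(5/8) + 9 = 11/4.
For Firm B: with q = P(High), equating Early's and Late's payoffs gives −6q + 5 = 10q − 1 ⇒ q = 3/8.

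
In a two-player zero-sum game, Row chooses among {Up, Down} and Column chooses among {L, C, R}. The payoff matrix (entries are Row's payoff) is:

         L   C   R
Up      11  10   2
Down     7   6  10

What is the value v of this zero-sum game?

22/3

Row minima: Up → 2, Down → 6; maximin = 6.
Column maxima: L → 11, C → 10, R → 10; minimax = 10.
6 ≠ 10, so there is no saddle point; optimal play is mixed.
L is strictly dominated by C (it gives Row strictly more in every row), so Column never plays it.
On the remaining 2×2 (Up, Down vs C, R):
Let Row play Up with probability p. Expected payoff against C: 10p + 6(1−p) = 4p + 6; against R: 2p + 10(1−p) = −8p + 10.
Setting these equal: 4p + 6 = −8p + 10 ⇒ 12p = 4 ⇒ p = 1/3, and the value is (4)·(1/3) + 6 = 22/3.
For Column: with q = P(C), equating Up's and Down's payoffs gives 8q + 2 = −4q + 10 ⇒ q = 2/3.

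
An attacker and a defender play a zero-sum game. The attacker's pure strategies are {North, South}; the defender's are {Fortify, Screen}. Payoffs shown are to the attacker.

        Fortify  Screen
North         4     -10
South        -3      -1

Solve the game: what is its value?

-17/8

Row minima: North → -10, South → -3; maximin = -3.
Column maxima: Fortify → 4, Screen → -1; minimax = -1.
-3 ≠ -1, so there is no saddle point; optimal play is mixed.
Let the attacker play North with probability p. Expected payoff against Fortify: 4p + (-3)(1−p) = 7p − 3; against Screen: (-10)p + (-1)(1−p) = −9p − 1.
Setting these equal: 7p − 3 = −9p − 1 ⇒ 16p = 2 ⇒ p = 1/8, and the value is (7)·(1/8) − 3 = -17/8.
For the defender: with q = P(Fortify), equating North's and South's payoffs gives 14q − 10 = −2q − 1 ⇒ q = 9/16.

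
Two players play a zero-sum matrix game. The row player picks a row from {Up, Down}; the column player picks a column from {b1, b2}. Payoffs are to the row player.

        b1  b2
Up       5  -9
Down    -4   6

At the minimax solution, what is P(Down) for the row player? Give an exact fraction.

7/12

Row minima: Up → -9, Down → -4; maximin = -4.
Column maxima: b1 → 5, b2 → 6; minimax = 5.
-4 ≠ 5, so there is no saddle point; optimal play is mixed.
Let the row player play Up with probability p. Expected payoff against b1: 5p + (-4)(1−p) = 9p − 4; against b2: (-9)p + 6(1−p) = −15p + 6.
Setting these equal: 9p − 4 = −15p + 6 ⇒ 24p = 10 ⇒ p = 5/12, and the value is (9)·(5/12) − 4 = -1/4.
For the column player: with q = P(b1), equating Up's and Down's payoffs gives 14q − 9 = −10q + 6 ⇒ q = 5/8.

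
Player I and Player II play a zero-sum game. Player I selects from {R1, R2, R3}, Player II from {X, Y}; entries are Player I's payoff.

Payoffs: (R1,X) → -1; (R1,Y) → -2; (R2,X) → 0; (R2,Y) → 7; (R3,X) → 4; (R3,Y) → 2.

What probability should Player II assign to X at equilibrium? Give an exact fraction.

5/9

Row minima: R1 → -2, R2 → 0, R3 → 2; maximin = 2.
Column maxima: X → 4, Y → 7; minimax = 4.
2 ≠ 4, so there is no saddle point; optimal play is mixed.
R1 is strictly dominated by R2, so Player I never plays it.
On the remaining 2×2 (R2, R3 vs X, Y):
Let Player I play R2 with probability p. Expected payoff against X: 0p + 4(1−p) = −4p + 4; against Y: 7p + 2(1−p) = 5p + 2.
Setting these equal: −4p + 4 = 5p + 2 ⇒ −9p = -2 ⇒ p = 2/9, and the value is (-4)·(2/9) + 4 = 28/9.
For Player II: with q = P(X), equating R2's and R3's payoffs gives −7q + 7 = 2q + 2 ⇒ q = 5/9.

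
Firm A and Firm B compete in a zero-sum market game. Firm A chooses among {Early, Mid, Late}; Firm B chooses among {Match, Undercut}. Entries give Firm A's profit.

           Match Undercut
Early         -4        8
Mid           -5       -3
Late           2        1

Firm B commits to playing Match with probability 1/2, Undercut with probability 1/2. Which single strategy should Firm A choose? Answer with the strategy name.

Expected payoff of Early: (1/2)·(-4) + (1/2)·8 = 2.
Expected payoff of Mid: (1/2)·(-5) + (1/2)·(-3) = -4.
Expected payoff of Late: (1/2)·2 + (1/2)·1 = 3/2.
The largest is 2, so Firm A's best response is Early.

Early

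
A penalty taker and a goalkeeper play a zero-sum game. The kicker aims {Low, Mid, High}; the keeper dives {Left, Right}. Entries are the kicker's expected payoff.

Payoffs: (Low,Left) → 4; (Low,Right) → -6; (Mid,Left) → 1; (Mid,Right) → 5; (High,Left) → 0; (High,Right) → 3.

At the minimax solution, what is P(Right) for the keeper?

Row minima: Low → -6, Mid → 1, High → 0; maximin = 1.
Column maxima: Left → 4, Right → 5; minimax = 4.
1 ≠ 4, so there is no saddle point; optimal play is mixed.
High is strictly dominated by Mid, so the kicker never plays it.
On the remaining 2×2 (Low, Mid vs Left, Right):
Let the kicker play Low with probability p. Expected payoff against Left: 4p + 1(1−p) = 3p + 1; against Right: (-6)p + 5(1−p) = −11p + 5.
Setting these equal: 3p + 1 = −11p + 5 ⇒ 14p = 4 ⇒ p = 2/7, and the value is (3)·(2/7) + 1 = 13/7.
For the keeper: with q = P(Left), equating Low's and Mid's payoffs gives 10q − 6 = −4q + 5 ⇒ q = 11/14.

3/14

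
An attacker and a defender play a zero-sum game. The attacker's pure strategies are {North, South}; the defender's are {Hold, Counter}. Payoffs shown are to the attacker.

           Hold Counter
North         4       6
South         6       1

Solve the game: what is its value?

Row minima: North → 4, South → 1; maximin = 4.
Column maxima: Hold → 6, Counter → 6; minimax = 6.
4 ≠ 6, so there is no saddle point; optimal play is mixed.
Let the attacker play North with probability p. Expected payoff against Hold: 4p + 6(1−p) = −2p + 6; against Counter: 6p + 1(1−p) = 5p + 1.
Setting these equal: −2p + 6 = 5p + 1 ⇒ −7p = -5 ⇒ p = 5/7, and the value is (-2)·(5/7) + 6 = 32/7.
For the defender: with q = P(Hold), equating North's and South's payoffs gives −2q + 6 = 5q + 1 ⇒ q = 5/7.

32/7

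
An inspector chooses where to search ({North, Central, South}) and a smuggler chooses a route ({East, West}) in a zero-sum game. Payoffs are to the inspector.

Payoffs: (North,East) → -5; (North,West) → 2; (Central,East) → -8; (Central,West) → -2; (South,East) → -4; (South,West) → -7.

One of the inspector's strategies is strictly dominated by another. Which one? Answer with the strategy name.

Central

North gives a strictly higher payoff than Central against every column: -5 > -8, 2 > -2.
So Central is strictly dominated and the inspector never plays it.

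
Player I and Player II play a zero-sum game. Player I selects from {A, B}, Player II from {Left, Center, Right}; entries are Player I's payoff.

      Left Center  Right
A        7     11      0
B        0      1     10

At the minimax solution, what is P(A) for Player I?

10/17

Row minima: A → 0, B → 0; maximin = 0.
Column maxima: Left → 7, Center → 11, Right → 10; minimax = 7.
0 ≠ 7, so there is no saddle point; optimal play is mixed.
Center is strictly dominated by Left (it gives Player I strictly more in every row), so Player II never plays it.
On the remaining 2×2 (A, B vs Left, Right):
Let Player I play A with probability p. Expected payoff against Left: 7p + 0(1−p) = 7p; against Right: 0p + 10(1−p) = −10p + 10.
Setting these equal: 7p = −10p + 10 ⇒ 17p = 10 ⇒ p = 10/17, and the value is (7)·(10/17) = 70/17.
For Player II: with q = P(Left), equating A's and B's payoffs gives 7q = −10q + 10 ⇒ q = 10/17.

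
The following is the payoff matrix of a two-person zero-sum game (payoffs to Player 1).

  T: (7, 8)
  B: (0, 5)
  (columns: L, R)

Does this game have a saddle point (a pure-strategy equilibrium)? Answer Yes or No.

Row minima: T → 7, B → 0; maximin = 7.
Column maxima: L → 7, R → 8; minimax = 7.
maximin = minimax = 7, so a saddle point exists.

Yes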